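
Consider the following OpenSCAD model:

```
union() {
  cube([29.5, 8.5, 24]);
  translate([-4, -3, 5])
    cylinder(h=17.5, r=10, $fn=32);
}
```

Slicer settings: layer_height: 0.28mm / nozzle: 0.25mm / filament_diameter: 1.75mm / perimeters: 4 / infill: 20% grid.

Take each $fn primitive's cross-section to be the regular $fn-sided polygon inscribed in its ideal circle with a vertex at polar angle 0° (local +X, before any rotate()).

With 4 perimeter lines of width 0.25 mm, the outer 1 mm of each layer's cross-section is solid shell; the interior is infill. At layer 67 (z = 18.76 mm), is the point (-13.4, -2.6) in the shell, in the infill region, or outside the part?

At z = 18.76 mm: the cube (footprint 29.5×8.5) is included at this height; the r=10 cylinder at (-4, -3) contributes a regular 32-gon of circumradius 10; Taking the union: the regions partially overlap (shared area 21.81 mm²), so overlapping operands fuse into one piece — 1 connected region. Overall, the cross-section is a single solid region. The nearest boundary edge runs (-14.00, -3.00)→(-13.81, -1.05); distance from the point to it = 0.56 mm. The point is inside the cross-section, 0.56 mm from the nearest boundary — within the 1 mm shell band (4 × 0.25).

shell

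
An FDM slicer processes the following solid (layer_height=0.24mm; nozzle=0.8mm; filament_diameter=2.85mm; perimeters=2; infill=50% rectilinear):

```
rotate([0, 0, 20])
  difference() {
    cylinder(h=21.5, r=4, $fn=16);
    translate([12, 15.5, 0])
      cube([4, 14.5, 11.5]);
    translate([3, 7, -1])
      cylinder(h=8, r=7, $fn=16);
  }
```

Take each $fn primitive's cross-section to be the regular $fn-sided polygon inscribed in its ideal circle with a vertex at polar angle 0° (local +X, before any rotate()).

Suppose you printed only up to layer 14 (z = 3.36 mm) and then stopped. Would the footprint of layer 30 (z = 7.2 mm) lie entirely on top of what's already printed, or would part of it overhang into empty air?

Compare the two slices. At z = 3.36: the cylinder: section is a regular 16-gon, circumradius r=4 (area = (16/2)·4.000²·sin(360°/16) = 48.98 mm²); the cube at (12, 15.5) is present — its section is the full 4×14.5 rectangle (area 58.00 mm²); the r=7 cylinder at (3, 7) gives a regular 16-gon of circumradius 7 (constant along its height) (area = (16/2)·7.000²·sin(360°/16) = 150.01 mm²); Taking the first minus the rest: starting from the r=4 cylinder (48.98 mm²), the 4×14.5 cube at (12, 15.5) misses the remaining region (no effect); the r=7 cylinder at (3, 7) partially overlaps it — only the 16.31 mm² overlap (of its 150.01 mm²) is removed, clipping the outline — area = 32.67 mm²; (whole slice rotated 20° about Z — lengths, areas and connectivity unchanged). At z = 7.2: the r=4 cylinder contributes a regular 16-gon of circumradius 4 (area = (16/2)·4.000²·sin(360°/16) = 48.98 mm²); the cube at (12, 15.5) is present — its section is the full 4×14.5 rectangle (area 58.00 mm²); the cylinder at (3, 7) is not intersected at this z (z outside [-1, 7]); Subtracting the remaining from the first: starting from the r=4 cylinder (48.98 mm²), the 4×14.5 cube at (12, 15.5) misses the remaining region (no effect) — area = 48.98 mm²; (rotated 20° about Z; rotation is an isometry so areas/perimeters/island counts are preserved). Checking containment: at z = 7.2 the cross-section extends beyond the z = 3.36 cross-section by about 16.31 mm².

part overhangs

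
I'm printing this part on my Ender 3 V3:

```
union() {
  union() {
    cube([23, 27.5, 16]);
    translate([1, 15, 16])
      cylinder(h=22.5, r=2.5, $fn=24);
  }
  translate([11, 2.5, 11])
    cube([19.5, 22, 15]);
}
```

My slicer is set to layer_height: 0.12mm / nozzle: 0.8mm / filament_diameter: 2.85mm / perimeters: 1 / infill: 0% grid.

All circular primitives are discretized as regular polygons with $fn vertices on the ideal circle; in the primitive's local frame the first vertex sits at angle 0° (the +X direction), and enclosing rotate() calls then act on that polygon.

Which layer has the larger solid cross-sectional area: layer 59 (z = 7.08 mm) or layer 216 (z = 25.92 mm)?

layer 59 (z = 7.08 mm)

Layer 59 (z = 7.08): the cube is present — its section is the full 23×27.5 rectangle (area 632.50 mm²); the cylinder at (1, 15) does not reach this height (z outside [16, 38.5]); Combining (union): only the 23×27.5 cube is present, so the union is just that shape — area = 632.50 mm²; the cube at (11, 2.5) is absent (z outside [11, 26]); Merging all regions: only the result so far is present, so the union is just that shape — area = 632.50 mm². So its area = 632.50 mm². Layer 216 (z = 25.92): the cube does not reach this height (z outside [0, 16]); the r=2.5 cylinder at (1, 15) contributes a regular 24-gon of circumradius 2.5 (area = (24/2)·2.500²·sin(360°/24) = 19.41 mm²); Taking the union: only the r=2.5 cylinder at (1, 15) is present, so the union is just that shape — area = 19.41 mm²; the cube at (11, 2.5) (footprint 19.5×22) is included at this height (area 429.00 mm²); Taking the union: the 2 present regions are separate (no shared area or edge), so areas and boundary lengths simply add and each stays a separate island — area = 448.41 mm². So its area = 448.41 mm². Layer 59 is larger (632.50 vs 448.41 mm²).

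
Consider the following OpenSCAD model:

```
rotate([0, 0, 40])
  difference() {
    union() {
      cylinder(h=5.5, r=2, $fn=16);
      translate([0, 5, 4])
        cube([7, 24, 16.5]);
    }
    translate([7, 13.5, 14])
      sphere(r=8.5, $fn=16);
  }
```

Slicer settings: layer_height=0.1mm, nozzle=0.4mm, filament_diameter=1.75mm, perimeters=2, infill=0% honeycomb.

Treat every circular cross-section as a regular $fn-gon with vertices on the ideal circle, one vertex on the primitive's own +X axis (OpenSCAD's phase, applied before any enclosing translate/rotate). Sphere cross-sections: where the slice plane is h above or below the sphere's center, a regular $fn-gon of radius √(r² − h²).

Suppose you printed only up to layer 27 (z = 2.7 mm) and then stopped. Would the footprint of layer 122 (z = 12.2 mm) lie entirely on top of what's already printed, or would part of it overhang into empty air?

part overhangs

Compare the two slices. At z = 2.7: the cylinder: section is a regular 16-gon, circumradius r=2 (area = (16/2)·2.000²·sin(360°/16) = 12.25 mm²); the cube at (0, 5) is absent (z outside [4, 20.5]); Merging all regions: only the r=2 cylinder is present, so the union is just that shape — area = 12.25 mm²; the sphere at (7, 13.5) is not intersected at this z (|z−center|=11.300 > r=8.5); After the difference (first − rest): none of the subtracted shapes is present at this height, so that combined region is unchanged — area = 12.25 mm²; (whole slice rotated 40° about Z — lengths, areas and connectivity unchanged). At z = 12.2: the cylinder is not intersected at this z (z outside [0, 5.5]); the 7×24 cube at (0, 5) contributes its full rectangle (area 168.00 mm²); Merging all regions: only the 7×24 cube at (0, 5) is present, so the union is just that shape — area = 168.00 mm²; the r=8.5 sphere at (7, 13.5) slices to a regular 16-gon of circumradius 8.307 (√(r²−h²) with h=1.8 from center) (area = (16/2)·8.307²·sin(360°/16) = 211.27 mm²); Subtracting the remaining from the first: starting from the result so far (168.00 mm²), the r=8.5 sphere at (7, 13.5) partially overlaps it — only the 98.65 mm² overlap (of its 211.27 mm²) is removed, clipping the outline — area = 69.35 mm²; (rotated 40° about Z; rotation is an isometry so areas/perimeters/island counts are preserved). Checking containment: at z = 12.2 the cross-section extends beyond the z = 2.7 cross-section by about 69.35 mm².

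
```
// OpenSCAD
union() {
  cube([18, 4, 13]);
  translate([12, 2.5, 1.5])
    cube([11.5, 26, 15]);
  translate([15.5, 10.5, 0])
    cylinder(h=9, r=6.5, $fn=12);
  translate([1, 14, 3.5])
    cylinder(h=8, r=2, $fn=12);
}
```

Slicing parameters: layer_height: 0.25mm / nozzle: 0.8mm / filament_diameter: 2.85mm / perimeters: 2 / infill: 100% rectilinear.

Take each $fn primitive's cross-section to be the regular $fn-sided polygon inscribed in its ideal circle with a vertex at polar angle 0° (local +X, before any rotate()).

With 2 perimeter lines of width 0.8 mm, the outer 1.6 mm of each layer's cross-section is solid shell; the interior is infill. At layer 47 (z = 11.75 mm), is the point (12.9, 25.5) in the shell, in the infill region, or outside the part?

At z = 11.75 mm: the 18×4 cube contributes its full rectangle; the cube at (12, 2.5) (footprint 11.5×26) is included at this height; the cylinder at (15.5, 10.5) does not reach this height (z outside [0, 9]); the cylinder at (1, 14) is not intersected at this z (z outside [3.5, 11.5]); Merging all regions: the regions partially overlap (shared area 9.00 mm²), so overlapping operands fuse into one piece — 1 connected region. Overall, the cross-section is a single solid region. The nearest boundary edge runs (12.00, 4.00)→(12.00, 28.50); distance from the point to it = 0.90 mm. The point is inside the cross-section, 0.90 mm from the nearest boundary — within the 1.6 mm shell band (2 × 0.8).

shell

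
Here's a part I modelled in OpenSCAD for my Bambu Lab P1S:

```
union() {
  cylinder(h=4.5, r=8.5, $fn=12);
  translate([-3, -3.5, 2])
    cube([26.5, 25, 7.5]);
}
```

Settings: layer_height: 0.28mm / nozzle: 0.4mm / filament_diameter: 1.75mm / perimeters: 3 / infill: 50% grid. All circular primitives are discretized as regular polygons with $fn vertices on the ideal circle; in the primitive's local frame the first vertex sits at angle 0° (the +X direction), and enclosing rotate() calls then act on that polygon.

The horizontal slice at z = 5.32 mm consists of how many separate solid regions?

1

At z = 5.32 mm: the cylinder is not intersected at this z (z outside [0, 4.5]); the 26.5×25 cube at (-3, -3.5) contributes its full rectangle; Merging all regions: only the 26.5×25 cube at (-3, -3.5) is present, so the union is just that shape — 1 connected region. The result has 1 disconnected region.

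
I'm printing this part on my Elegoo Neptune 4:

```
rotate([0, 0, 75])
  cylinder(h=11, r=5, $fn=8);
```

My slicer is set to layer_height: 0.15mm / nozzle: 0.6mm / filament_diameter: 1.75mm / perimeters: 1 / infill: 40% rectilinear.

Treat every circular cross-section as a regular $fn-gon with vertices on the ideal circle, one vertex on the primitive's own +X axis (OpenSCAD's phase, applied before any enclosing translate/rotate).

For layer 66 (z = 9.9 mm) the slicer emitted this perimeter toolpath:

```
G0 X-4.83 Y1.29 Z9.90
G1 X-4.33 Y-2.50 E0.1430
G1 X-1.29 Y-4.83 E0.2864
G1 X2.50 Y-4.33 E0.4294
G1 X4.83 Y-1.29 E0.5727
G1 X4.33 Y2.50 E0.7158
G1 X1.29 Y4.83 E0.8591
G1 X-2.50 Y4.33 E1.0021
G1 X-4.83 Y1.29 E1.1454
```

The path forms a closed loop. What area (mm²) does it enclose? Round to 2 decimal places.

70.70 mm²

Apply the shoelace formula to the sequence of (X, Y) vertices; enclosed area = 70.70 mm².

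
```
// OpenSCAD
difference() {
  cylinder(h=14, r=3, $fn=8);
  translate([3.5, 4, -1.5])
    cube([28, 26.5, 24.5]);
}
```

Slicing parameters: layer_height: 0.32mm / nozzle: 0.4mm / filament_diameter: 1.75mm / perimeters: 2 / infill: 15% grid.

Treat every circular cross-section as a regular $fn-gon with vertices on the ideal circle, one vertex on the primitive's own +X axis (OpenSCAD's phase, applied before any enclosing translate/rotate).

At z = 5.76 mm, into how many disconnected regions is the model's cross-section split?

At z = 5.76 mm: the r=3 cylinder contributes a regular 8-gon of circumradius 3; the cube at (3.5, 4) (footprint 28×26.5) is included at this height; Taking the first minus the rest: starting from the r=3 cylinder, the 28×26.5 cube at (3.5, 4) misses the remaining region (no effect) — 1 connected region. The result has 1 disconnected region.

1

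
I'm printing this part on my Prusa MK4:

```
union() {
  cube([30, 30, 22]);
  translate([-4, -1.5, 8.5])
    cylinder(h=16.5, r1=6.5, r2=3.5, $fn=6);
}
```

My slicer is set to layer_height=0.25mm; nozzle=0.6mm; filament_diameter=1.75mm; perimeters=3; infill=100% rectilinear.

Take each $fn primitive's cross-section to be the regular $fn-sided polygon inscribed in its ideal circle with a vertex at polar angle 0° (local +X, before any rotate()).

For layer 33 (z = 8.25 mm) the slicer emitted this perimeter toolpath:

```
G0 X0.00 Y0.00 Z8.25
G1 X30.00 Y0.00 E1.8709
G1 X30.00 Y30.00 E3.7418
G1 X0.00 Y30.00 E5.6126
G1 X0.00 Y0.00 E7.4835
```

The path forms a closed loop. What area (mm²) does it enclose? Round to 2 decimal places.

Apply the shoelace formula to the sequence of (X, Y) vertices; enclosed area = 900.00 mm².

900.00 mm²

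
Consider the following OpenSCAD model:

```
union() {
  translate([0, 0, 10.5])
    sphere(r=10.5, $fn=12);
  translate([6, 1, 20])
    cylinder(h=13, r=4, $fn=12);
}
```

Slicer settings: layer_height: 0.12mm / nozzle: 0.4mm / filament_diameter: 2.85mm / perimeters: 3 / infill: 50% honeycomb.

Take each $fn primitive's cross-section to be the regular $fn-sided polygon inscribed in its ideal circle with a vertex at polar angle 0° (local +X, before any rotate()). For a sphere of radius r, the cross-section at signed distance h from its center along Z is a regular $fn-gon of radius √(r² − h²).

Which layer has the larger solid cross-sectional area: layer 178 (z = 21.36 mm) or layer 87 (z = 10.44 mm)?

Layer 178 (z = 21.36): the sphere is absent (|z−center|=10.860 > r=10.5); the r=4 cylinder at (6, 1) gives a regular 12-gon of circumradius 4 (constant along its height) (area = (12/2)·4.000²·sin(360°/12) = 48.00 mm²); Combining (union): only the r=4 cylinder at (6, 1) is present, so the union is just that shape — area = 48.00 mm². So its area = 48.00 mm². Layer 87 (z = 10.44): the sphere: section is a regular 12-gon, circumradius = √(r²−h²) = √(10.5²−0.06²) = 10.500 (area = (12/2)·10.500²·sin(360°/12) = 330.74 mm²); the cylinder at (6, 1) does not reach this height (z outside [20, 33]); Taking the union: only the r=10.5 sphere is present, so the union is just that shape — area = 330.74 mm². So its area = 330.74 mm². Layer 87 is larger (330.74 vs 48.00 mm²).

layer 87 (z = 10.44 mm)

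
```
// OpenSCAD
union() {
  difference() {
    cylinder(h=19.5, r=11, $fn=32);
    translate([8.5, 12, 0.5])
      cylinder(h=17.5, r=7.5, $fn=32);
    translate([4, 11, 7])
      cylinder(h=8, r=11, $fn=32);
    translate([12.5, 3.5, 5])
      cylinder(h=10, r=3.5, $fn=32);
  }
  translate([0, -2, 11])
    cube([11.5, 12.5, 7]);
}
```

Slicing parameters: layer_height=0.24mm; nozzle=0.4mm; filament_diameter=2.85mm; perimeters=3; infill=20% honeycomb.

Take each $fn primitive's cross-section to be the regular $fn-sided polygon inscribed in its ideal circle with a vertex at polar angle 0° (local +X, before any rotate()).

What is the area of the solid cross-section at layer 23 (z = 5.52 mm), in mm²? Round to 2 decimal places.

At z = 5.52 mm: the r=11 cylinder contributes a regular 32-gon of circumradius 11 (area = (32/2)·11.000²·sin(360°/32) = 377.69 mm²); the r=7.5 cylinder at (8.5, 12) contributes a regular 32-gon of circumradius 7.5 (area = (32/2)·7.500²·sin(360°/32) = 175.58 mm²); the cylinder at (4, 11) does not reach this height (z outside [7, 15]); the r=3.5 cylinder at (12.5, 3.5) contributes a regular 32-gon of circumradius 3.5 (area = (32/2)·3.500²·sin(360°/32) = 38.24 mm²); After the difference (first − rest): starting from the r=11 cylinder (377.69 mm²), the r=7.5 cylinder at (8.5, 12) partially overlaps it — only the 27.65 mm² overlap (of its 175.58 mm²) is removed, clipping the outline; the r=3.5 cylinder at (12.5, 3.5) partially overlaps it — only the 4.95 mm² overlap (of its 38.24 mm²) is removed, clipping the outline — area = 345.10 mm²; the cube at (0, -2) is absent (z outside [11, 18]); Merging all regions: only the result so far is present, so the union is just that shape — area = 345.10 mm². Overall, the cross-section is a single solid region. Net area = 345.10 mm².

345.10 mm²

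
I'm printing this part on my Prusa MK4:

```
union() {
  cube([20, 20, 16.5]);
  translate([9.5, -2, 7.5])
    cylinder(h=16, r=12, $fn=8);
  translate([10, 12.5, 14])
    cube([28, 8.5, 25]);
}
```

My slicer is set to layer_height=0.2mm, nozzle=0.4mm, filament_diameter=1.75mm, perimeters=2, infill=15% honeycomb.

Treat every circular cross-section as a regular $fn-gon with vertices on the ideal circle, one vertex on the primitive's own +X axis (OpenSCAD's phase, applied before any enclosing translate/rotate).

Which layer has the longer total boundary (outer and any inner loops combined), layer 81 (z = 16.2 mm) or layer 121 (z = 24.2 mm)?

layer 81 (z = 16.2 mm)

Layer 81 (z = 16.2): the cube is present — its section is the full 20×20 rectangle (perimeter 80.00 mm); the cylinder at (9.5, -2): section is a regular 8-gon, circumradius r=12 (perimeter = 2·8·12.000·sin(180°/8) = 73.48 mm); the 28×8.5 cube at (10, 12.5) contributes its full rectangle (perimeter 73.00 mm); Taking the union: the regions partially overlap (shared area 228.39 mm²), so the edge portions inside another operand are dropped and the merged outline is re-measured after clipping — boundary = 139.53 mm. So its perimeter = 139.53 mm. Layer 121 (z = 24.2): the cube is not intersected at this z (z outside [0, 16.5]); the cylinder at (9.5, -2) does not reach this height (z outside [7.5, 23.5]); the 28×8.5 cube at (10, 12.5) contributes its full rectangle (perimeter 73.00 mm); Merging all regions: only the 28×8.5 cube at (10, 12.5) is present, so the union is just that shape — boundary = 73.00 mm. So its perimeter = 73.00 mm. Layer 81 is larger (139.53 vs 73.00 mm).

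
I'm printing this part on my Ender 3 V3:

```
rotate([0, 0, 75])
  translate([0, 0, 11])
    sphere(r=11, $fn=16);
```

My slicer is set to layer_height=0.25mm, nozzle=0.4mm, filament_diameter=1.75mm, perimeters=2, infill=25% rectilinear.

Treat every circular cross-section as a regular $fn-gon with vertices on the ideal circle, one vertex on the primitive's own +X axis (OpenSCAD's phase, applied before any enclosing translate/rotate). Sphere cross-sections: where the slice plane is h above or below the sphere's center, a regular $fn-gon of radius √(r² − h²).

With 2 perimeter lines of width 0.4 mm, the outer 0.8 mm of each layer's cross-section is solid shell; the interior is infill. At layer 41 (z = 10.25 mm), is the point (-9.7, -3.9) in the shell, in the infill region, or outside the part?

shell

At z = 10.25 mm: the r=11 sphere contributes a regular 16-gon of circumradius √(11²−0.75²) = 10.974; (rotated 75° about Z; rotation is an isometry so areas/perimeters/island counts are preserved). Overall, the cross-section is a single solid region. Undo the 75° rotation: the query point maps to (-6.278, 8.360) in the un-rotated model frame. The nearest boundary edge runs (-4.20, 10.14)→(-7.76, 7.76); distance from the point to it = 0.32 mm. The point is inside the cross-section, 0.32 mm from the nearest boundary — within the 0.8 mm shell band (2 × 0.4).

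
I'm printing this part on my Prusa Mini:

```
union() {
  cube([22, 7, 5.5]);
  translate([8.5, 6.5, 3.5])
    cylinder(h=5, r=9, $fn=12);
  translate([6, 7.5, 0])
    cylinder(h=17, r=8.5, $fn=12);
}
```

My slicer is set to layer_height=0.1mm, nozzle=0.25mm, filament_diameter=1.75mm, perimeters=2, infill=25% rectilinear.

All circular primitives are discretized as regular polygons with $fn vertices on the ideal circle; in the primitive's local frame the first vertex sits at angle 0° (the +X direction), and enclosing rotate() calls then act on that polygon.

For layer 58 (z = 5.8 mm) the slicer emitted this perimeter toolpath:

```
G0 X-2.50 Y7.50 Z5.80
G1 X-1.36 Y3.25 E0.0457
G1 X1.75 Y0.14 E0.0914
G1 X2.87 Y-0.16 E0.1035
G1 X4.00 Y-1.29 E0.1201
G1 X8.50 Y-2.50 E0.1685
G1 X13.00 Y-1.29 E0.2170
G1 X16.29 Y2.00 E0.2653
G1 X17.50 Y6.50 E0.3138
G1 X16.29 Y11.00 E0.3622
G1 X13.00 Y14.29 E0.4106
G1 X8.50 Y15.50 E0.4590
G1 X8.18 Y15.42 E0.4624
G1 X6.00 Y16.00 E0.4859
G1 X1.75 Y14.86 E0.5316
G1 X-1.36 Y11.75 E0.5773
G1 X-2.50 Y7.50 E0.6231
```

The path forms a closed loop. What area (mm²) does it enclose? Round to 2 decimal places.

276.52 mm²

Apply the shoelace formula to the sequence of (X, Y) vertices; enclosed area = 276.52 mm².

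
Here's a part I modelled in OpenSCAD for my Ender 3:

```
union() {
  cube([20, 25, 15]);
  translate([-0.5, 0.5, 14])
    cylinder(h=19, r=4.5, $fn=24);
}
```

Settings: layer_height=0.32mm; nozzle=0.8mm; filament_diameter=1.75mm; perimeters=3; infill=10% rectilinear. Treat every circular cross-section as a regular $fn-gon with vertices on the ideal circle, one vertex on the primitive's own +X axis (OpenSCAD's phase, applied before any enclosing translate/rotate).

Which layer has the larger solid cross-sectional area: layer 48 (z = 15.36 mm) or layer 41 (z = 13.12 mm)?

Layer 48 (z = 15.36): the cube does not reach this height (z outside [0, 15]); the r=4.5 cylinder at (-0.5, 0.5) contributes a regular 24-gon of circumradius 4.5 (area = (24/2)·4.500²·sin(360°/24) = 62.89 mm²); Taking the union: only the r=4.5 cylinder at (-0.5, 0.5) is present, so the union is just that shape — area = 62.89 mm². So its area = 62.89 mm². Layer 41 (z = 13.12): the cube is present — its section is the full 20×25 rectangle (area 500.00 mm²); the cylinder at (-0.5, 0.5) is absent (z outside [14, 33]); Merging all regions: only the 20×25 cube is present, so the union is just that shape — area = 500.00 mm². So its area = 500.00 mm². Layer 41 is larger (500.00 vs 62.89 mm²).

layer 41 (z = 13.12 mm)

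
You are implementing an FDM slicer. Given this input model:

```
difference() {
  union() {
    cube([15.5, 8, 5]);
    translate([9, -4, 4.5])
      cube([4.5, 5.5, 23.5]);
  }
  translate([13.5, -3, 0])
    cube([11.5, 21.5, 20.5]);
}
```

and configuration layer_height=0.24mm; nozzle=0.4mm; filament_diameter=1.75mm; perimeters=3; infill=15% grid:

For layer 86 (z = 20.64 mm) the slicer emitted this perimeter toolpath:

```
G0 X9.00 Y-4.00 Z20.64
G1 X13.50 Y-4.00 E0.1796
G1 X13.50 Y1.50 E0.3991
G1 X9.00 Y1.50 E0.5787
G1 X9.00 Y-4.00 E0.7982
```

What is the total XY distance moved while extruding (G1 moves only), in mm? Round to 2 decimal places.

20.00 mm

Sum the Euclidean lengths of each G1 segment: total = 20.00 mm.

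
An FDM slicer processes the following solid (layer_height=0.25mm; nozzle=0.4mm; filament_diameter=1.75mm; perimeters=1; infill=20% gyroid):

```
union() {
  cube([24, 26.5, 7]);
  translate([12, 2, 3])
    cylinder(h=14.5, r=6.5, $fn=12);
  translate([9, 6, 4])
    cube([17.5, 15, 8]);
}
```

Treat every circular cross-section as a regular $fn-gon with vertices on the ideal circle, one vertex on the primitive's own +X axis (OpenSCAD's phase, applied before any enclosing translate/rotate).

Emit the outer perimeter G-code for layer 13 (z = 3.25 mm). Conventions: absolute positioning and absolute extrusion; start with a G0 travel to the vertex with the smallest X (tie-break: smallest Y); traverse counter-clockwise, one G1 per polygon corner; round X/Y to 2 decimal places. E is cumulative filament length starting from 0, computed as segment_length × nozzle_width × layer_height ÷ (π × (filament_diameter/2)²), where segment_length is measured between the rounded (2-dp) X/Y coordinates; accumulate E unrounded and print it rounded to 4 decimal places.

At z = 3.25 mm: the cube (footprint 24×26.5) is included at this height; the r=6.5 cylinder at (12, 2) gives a regular 12-gon of circumradius 6.5 (constant along its height); the cube at (9, 6) is not intersected at this z (z outside [4, 12]); Merging all regions: the regions partially overlap (shared area 88.30 mm²), so overlapping operands fuse into one piece — 1 connected region. The outline is a single polygon with 11 vertices. Extrusion per mm of travel: 0.4 × 0.25 / (π × 0.875²) = 0.041575. Accumulating E over each segment gives final E = 4.3706.

G0 X0.00 Y0.00 Z3.25
G1 X6.04 Y0.00 E0.2511
G1 X6.37 Y-1.25 E0.3049
G1 X8.75 Y-3.63 E0.4448
G1 X12.00 Y-4.50 E0.5847
G1 X15.25 Y-3.63 E0.7246
G1 X17.63 Y-1.25 E0.8645
G1 X17.96 Y0.00 E0.9182
G1 X24.00 Y0.00 E1.1694
G1 X24.00 Y26.50 E2.2711
G1 X0.00 Y26.50 E3.2689
G1 X0.00 Y0.00 E4.3706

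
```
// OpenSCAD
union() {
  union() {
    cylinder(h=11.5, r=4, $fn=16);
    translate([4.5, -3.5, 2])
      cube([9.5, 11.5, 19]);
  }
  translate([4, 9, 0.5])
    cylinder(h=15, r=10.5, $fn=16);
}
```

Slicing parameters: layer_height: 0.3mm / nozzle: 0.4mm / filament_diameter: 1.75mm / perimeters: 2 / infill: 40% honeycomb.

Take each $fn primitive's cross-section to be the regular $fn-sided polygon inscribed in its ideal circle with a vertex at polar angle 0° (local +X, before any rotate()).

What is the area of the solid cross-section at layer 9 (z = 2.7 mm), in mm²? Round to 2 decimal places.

400.20 mm²

At z = 2.7 mm: the r=4 cylinder gives a regular 16-gon of circumradius 4 (constant along its height) (area = (16/2)·4.000²·sin(360°/16) = 48.98 mm²); the cube at (4.5, -3.5) is present — its section is the full 9.5×11.5 rectangle (area 109.25 mm²); Merging all regions: the 2 present regions are separate (no shared area or edge), so areas and boundary lengths simply add and each stays a separate island — area = 158.23 mm²; the cylinder at (4, 9): section is a regular 16-gon, circumradius r=10.5 (area = (16/2)·10.500²·sin(360°/16) = 337.53 mm²); Combining (union): the regions partially overlap — summed areas 495.76 mm² minus the doubly-counted overlap 95.56 mm² gives 400.20 mm² — area = 400.20 mm². Overall, the cross-section is a single solid region. Net area = 400.20 mm².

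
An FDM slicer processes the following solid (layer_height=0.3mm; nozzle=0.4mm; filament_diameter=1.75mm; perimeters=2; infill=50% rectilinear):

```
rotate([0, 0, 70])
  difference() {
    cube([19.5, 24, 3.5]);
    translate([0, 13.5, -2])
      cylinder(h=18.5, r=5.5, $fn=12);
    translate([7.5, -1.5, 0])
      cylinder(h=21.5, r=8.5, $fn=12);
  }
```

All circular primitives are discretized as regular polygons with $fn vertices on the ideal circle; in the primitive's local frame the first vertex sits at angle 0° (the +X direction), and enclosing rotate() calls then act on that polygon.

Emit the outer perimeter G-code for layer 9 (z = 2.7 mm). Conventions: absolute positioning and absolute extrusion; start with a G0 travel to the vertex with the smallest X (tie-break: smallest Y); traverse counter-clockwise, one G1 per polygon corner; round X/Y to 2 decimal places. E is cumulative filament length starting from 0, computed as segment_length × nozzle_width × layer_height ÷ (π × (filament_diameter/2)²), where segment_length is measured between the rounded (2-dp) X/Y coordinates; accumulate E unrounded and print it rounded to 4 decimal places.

At z = 2.7 mm: the cube (footprint 19.5×24) is included at this height; the r=5.5 cylinder at (0, 13.5) contributes a regular 12-gon of circumradius 5.5; the r=8.5 cylinder at (7.5, -1.5) gives a regular 12-gon of circumradius 8.5 (constant along its height); After the difference (first − rest): starting from the 19.5×24 cube, the r=5.5 cylinder at (0, 13.5) partially overlaps it — only the 45.38 mm² overlap (of its 90.75 mm²) is removed, clipping the outline; the r=8.5 cylinder at (7.5, -1.5) partially overlaps it — only the 82.81 mm² overlap (of its 216.75 mm²) is removed, clipping the outline — 1 connected region; (whole slice rotated 70° about Z — lengths, areas and connectivity unchanged). The outline is a single polygon with 17 vertices. Extrusion per mm of travel: 0.4 × 0.3 / (π × 0.875²) = 0.049890. Accumulating E over each segment gives final E = 4.8005.

G0 X-22.55 Y8.21 Z2.70
G1 X-17.85 Y6.50 E0.2495
G1 X-16.22 Y8.83 E0.3914
G1 X-13.64 Y10.03 E0.5333
G1 X-10.80 Y9.79 E0.6755
G1 X-8.47 Y8.15 E0.8177
G1 X-7.27 Y5.57 E0.9596
G1 X-7.52 Y2.74 E1.1014
G1 X-2.10 Y0.76 E1.3893
G1 X-2.54 Y1.07 E1.4161
G1 X-4.40 Y5.06 E1.6358
G1 X-4.01 Y9.44 E1.8551
G1 X-1.49 Y13.05 E2.0748
G1 X2.50 Y14.91 E2.2944
G1 X5.33 Y14.66 E2.4361
G1 X6.67 Y18.32 E2.6306
G1 X-15.88 Y26.53 E3.8279
G1 X-22.55 Y8.21 E4.8005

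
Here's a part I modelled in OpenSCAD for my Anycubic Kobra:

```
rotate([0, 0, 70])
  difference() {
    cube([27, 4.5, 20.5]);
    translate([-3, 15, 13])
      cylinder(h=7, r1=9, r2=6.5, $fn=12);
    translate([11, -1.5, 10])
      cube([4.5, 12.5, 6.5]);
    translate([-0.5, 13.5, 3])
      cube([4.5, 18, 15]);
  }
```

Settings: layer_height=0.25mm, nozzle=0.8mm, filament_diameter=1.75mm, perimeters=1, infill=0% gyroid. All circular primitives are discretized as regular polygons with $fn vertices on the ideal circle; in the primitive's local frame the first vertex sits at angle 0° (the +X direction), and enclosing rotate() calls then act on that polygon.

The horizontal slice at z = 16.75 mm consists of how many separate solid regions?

At z = 16.75 mm: the 27×4.5 cube contributes its full rectangle; the cone at (-3, 15) (r1=9→r2=6.5) has section circumradius 7.661 here — a regular 12-gon; the cube at (11, -1.5) does not reach this height (z outside [10, 16.5]); the 4.5×18 cube at (-0.5, 13.5) contributes its full rectangle; Taking the first minus the rest: starting from the 27×4.5 cube, the cone at (-3, 15) misses the remaining region (no effect); the 4.5×18 cube at (-0.5, 13.5) misses the remaining region (no effect) — 1 connected region; (rotated 70° about Z; rotation is an isometry so areas/perimeters/island counts are preserved). The result has 1 disconnected region.

1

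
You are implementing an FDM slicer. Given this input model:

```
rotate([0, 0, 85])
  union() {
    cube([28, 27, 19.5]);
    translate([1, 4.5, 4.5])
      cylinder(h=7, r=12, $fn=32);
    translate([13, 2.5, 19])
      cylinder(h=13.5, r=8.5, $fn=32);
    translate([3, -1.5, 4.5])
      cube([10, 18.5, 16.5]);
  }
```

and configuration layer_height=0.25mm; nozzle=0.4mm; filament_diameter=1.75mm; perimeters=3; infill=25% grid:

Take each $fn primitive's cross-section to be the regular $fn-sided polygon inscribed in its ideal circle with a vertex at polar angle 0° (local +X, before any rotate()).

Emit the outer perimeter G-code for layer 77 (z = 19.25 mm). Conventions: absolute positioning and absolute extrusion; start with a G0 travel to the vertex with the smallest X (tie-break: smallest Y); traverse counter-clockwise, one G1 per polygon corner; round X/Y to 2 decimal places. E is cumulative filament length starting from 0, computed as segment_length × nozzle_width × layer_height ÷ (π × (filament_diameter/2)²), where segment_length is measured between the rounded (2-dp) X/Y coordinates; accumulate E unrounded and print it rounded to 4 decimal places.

G0 X-26.90 Y2.35 Z19.25
G1 X0.00 Y0.00 E1.1226
G1 X0.26 Y2.99 E1.2474
G1 X1.76 Y2.86 E1.3100
G1 X1.98 Y5.39 E1.4156
G1 X2.73 Y5.72 E1.4497
G1 X4.11 Y6.66 E1.5191
G1 X5.27 Y7.85 E1.5882
G1 X6.18 Y9.24 E1.6572
G1 X6.80 Y10.79 E1.7266
G1 X7.11 Y12.43 E1.7960
G1 X7.09 Y14.09 E1.8651
G1 X6.75 Y15.72 E1.9343
G1 X6.09 Y17.26 E2.0039
G1 X5.15 Y18.63 E2.0730
G1 X3.96 Y19.80 E2.1424
G1 X2.57 Y20.71 E2.2115
G1 X1.84 Y21.00 E2.2441
G1 X2.44 Y27.89 E2.5317
G1 X-24.46 Y30.25 E3.6543
G1 X-26.90 Y2.35 E4.8187

At z = 19.25 mm: the cube is present — its section is the full 28×27 rectangle; the cylinder at (1, 4.5) does not reach this height (z outside [4.5, 11.5]); the r=8.5 cylinder at (13, 2.5) gives a regular 32-gon of circumradius 8.5 (constant along its height); the 10×18.5 cube at (3, -1.5) contributes its full rectangle; Merging all regions: the regions partially overlap (shared area 336.22 mm²), so overlapping operands fuse into one piece — 1 connected region; (whole slice rotated 85° about Z — lengths, areas and connectivity unchanged). The outline is a single polygon with 20 vertices. Extrusion per mm of travel: 0.4 × 0.25 / (π × 0.875²) = 0.041575. Accumulating E over each segment gives final E = 4.8187.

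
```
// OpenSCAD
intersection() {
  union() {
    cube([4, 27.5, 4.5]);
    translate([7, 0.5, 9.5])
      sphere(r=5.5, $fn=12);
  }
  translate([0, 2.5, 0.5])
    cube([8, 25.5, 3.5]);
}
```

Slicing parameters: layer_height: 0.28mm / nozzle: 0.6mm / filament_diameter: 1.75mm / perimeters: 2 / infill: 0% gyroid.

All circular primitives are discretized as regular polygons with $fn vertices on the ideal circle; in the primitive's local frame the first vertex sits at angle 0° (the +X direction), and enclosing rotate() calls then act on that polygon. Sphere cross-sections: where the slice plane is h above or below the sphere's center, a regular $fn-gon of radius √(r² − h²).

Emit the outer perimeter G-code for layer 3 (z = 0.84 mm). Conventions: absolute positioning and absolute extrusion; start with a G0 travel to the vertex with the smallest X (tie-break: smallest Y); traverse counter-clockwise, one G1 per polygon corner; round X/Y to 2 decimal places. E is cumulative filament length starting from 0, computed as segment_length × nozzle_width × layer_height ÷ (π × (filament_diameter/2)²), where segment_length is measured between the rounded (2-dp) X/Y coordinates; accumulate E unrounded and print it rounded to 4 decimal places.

G0 X0.00 Y2.50 Z0.84
G1 X4.00 Y2.50 E0.2794
G1 X4.00 Y27.50 E2.0255
G1 X0.00 Y27.50 E2.3049
G1 X0.00 Y2.50 E4.0511

At z = 0.84 mm: the cube (footprint 4×27.5) is included at this height; the sphere at (7, 0.5) does not reach this height (|z−center|=8.660 > r=5.5); Combining (union): only the 4×27.5 cube is present, so the union is just that shape — 1 connected region; the cube at (0, 2.5) (footprint 8×25.5) is included at this height; Keeping only the common overlap: the 8×25.5 cube at (0, 2.5) partially overlaps the result so far; clipping to the common part keeps 100.00 mm² — 1 connected region. The outline is a single polygon with 4 vertices. Extrusion per mm of travel: 0.6 × 0.28 / (π × 0.875²) = 0.069846. Accumulating E over each segment gives final E = 4.0511.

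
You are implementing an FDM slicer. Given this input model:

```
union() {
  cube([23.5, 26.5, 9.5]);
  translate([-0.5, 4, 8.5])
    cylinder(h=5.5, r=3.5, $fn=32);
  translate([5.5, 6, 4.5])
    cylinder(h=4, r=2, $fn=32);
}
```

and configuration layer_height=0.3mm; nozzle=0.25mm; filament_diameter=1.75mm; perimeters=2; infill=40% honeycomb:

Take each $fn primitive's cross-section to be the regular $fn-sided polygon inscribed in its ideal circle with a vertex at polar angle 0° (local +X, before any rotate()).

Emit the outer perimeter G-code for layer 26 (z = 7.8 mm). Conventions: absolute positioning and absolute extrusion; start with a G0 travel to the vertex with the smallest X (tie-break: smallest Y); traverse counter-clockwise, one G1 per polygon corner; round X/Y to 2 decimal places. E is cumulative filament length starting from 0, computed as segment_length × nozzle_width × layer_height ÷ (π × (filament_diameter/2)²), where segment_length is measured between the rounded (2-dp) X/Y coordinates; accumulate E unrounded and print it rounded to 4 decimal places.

At z = 7.8 mm: the cube (footprint 23.5×26.5) is included at this height; the cylinder at (-0.5, 4) is not intersected at this z (z outside [8.5, 14]); the cylinder at (5.5, 6): section is a regular 32-gon, circumradius r=2; Taking the union: the r=2 cylinder at (5.5, 6) lies entirely inside the 23.5×26.5 cube, so the union is just the 23.5×26.5 cube — 1 connected region. The outline is a single polygon with 4 vertices. Extrusion per mm of travel: 0.25 × 0.3 / (π × 0.875²) = 0.031181. Accumulating E over each segment gives final E = 3.1181.

G0 X0.00 Y0.00 Z7.80
G1 X23.50 Y0.00 E0.7328
G1 X23.50 Y26.50 E1.5591
G1 X0.00 Y26.50 E2.2918
G1 X0.00 Y0.00 E3.1181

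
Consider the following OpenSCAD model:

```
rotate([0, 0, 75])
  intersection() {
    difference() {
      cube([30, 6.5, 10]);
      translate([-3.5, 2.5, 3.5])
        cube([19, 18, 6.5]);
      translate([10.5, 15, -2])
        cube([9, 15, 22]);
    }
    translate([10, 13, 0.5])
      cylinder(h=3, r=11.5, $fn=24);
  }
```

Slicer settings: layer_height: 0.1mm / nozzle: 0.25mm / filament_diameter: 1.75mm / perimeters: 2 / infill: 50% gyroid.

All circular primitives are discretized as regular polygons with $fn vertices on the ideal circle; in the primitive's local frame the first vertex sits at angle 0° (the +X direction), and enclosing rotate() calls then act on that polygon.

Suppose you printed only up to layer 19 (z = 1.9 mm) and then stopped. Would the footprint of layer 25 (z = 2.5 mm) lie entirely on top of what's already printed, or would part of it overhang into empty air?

Compare the two slices. At z = 1.9: the cube is present — its section is the full 30×6.5 rectangle (area 195.00 mm²); the cube at (-3.5, 2.5) does not reach this height (z outside [3.5, 10]); the cube at (10.5, 15) (footprint 9×15) is included at this height (area 135.00 mm²); Taking the first minus the rest: starting from the 30×6.5 cube (195.00 mm²), the 9×15 cube at (10.5, 15) misses the remaining region (no effect) — area = 195.00 mm²; the r=11.5 cylinder at (10, 13) gives a regular 24-gon of circumradius 11.5 (constant along its height) (area = (24/2)·11.500²·sin(360°/24) = 410.75 mm²); Keeping only the common overlap: the r=11.5 cylinder at (10, 13) partially overlaps that combined region; clipping to the common part keeps 65.14 mm² — area = 65.14 mm²; (rotated 75° about Z; rotation is an isometry so areas/perimeters/island counts are preserved). At z = 2.5: the cube (footprint 30×6.5) is included at this height (area 195.00 mm²); the cube at (-3.5, 2.5) is not intersected at this z (z outside [3.5, 10]); the cube at (10.5, 15) (footprint 9×15) is included at this height (area 135.00 mm²); After the difference (first − rest): starting from the 30×6.5 cube (195.00 mm²), the 9×15 cube at (10.5, 15) misses the remaining region (no effect) — area = 195.00 mm²; the r=11.5 cylinder at (10, 13) contributes a regular 24-gon of circumradius 11.5 (area = (24/2)·11.500²·sin(360°/24) = 410.75 mm²); Taking the intersection: the r=11.5 cylinder at (10, 13) partially overlaps the result so far; clipping to the common part keeps 65.14 mm² — area = 65.14 mm²; (rotated 75° about Z; rotation is an isometry so areas/perimeters/island counts are preserved). Checking containment: the cross-section at z = 2.5 is a subset of the cross-section at z = 1.9.

entirely on top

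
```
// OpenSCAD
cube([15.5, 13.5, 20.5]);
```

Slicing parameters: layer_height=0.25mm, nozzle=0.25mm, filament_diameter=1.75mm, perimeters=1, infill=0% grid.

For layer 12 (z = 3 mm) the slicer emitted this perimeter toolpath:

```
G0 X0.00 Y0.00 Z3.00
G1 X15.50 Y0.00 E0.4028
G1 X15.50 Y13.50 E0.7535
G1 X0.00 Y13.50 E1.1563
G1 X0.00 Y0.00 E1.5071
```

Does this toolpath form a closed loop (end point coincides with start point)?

yes

Start point (G0): (0.00, 0.00). End point (last G1): the path returns to the start — closed.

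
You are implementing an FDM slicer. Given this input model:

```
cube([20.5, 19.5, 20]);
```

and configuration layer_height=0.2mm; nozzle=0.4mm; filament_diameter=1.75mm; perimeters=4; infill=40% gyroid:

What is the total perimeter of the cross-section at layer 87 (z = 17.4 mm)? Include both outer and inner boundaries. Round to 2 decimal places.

80.00 mm

At z = 17.4 mm: the 20.5×19.5 cube contributes its full rectangle (perimeter 80.00 mm). Overall, the cross-section is a single solid region. Total boundary length (outer) = 80.00 mm.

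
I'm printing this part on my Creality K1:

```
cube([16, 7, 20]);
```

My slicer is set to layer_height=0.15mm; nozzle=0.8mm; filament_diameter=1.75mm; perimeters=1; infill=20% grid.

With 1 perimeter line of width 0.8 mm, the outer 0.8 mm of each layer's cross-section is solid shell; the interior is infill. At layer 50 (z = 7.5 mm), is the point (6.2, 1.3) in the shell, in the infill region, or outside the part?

At z = 7.5 mm: the cube (footprint 16×7) is included at this height. Overall, the cross-section is a single solid region. The nearest boundary edge runs (0.00, 0.00)→(16.00, 0.00); distance from the point to it = 1.30 mm. The point is inside the cross-section and 1.30 mm from the nearest boundary — more than the 0.8 mm shell width (1 × 0.8), so it's in the infill interior.

infill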